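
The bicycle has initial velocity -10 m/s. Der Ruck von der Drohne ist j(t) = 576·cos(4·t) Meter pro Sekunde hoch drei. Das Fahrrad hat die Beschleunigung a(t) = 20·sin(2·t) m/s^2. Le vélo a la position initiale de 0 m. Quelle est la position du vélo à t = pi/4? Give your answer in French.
En partant de l'accélération a(t) = 20·sin(2·t), nous prenons 2 primitives. En prenant ∫a(t)dt et en appliquant v(0) = -10, nous trouvons v(t) = -10·cos(2·t). En intégrant la vitesse et en utilisant la condition initiale x(0) = 0, nous obtenons x(t) = -5·sin(2·t). Nous avons la position x(t) = -5·sin(2·t). En substituant t = pi/4: x(pi/4) = -5.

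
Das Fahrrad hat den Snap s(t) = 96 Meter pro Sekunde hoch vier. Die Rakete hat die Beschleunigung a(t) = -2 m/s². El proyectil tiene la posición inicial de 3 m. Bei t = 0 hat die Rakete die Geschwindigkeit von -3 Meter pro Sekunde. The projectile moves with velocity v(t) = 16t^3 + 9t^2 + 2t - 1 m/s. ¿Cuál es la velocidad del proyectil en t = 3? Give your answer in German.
Aus der Gleichung für die Geschwindigkeit v(t) = 16·t^3 + 9·t^2 + 2·t - 1, setzen wir t = 3 ein und erhalten v = 518.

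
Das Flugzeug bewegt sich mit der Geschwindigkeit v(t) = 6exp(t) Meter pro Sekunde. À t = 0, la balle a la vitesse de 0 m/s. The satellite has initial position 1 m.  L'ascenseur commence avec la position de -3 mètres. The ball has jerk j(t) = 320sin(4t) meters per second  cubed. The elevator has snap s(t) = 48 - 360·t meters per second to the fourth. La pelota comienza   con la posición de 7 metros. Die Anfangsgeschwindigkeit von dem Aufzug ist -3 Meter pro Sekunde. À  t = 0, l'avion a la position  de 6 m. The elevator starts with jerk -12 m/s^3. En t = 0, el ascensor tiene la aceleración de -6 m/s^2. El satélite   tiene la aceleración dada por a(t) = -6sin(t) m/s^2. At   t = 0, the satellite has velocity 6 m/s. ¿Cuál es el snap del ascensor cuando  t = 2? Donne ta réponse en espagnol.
Tenemos el snap s(t) = 48 - 360·t. Sustituyendo t = 2: s(2) = -672.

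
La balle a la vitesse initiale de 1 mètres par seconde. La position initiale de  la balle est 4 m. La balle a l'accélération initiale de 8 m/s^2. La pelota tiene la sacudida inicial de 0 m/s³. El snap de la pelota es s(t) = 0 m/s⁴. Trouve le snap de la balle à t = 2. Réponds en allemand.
Aus der Gleichung für den Snap s(t) = 0, setzen wir t = 2 ein und erhalten s = 0.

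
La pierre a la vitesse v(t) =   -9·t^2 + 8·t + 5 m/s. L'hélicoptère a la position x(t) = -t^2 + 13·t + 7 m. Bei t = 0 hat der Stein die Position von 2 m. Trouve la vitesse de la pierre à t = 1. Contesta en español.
Usando v(t) = -9·t^2 + 8·t + 5 y sustituyendo t = 1, encontramos v = 4.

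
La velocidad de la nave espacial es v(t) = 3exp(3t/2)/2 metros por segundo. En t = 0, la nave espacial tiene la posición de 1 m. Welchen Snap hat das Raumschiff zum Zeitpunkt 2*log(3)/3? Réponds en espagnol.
Partiendo de la velocidad v(t) = 3·exp(3·t/2)/2, tomamos 3 derivadas. Derivando la velocidad, obtenemos la aceleración: a(t) = 9·exp(3·t/2)/4. Tomando d/dt de a(t), encontramos j(t) = 27·exp(3·t/2)/8. La derivada de la sacudida da el snap: s(t) = 81·exp(3·t/2)/16. Tenemos el snap s(t) = 81·exp(3·t/2)/16. Sustituyendo t = 2*log(3)/3: s(2*log(3)/3) = 243/16.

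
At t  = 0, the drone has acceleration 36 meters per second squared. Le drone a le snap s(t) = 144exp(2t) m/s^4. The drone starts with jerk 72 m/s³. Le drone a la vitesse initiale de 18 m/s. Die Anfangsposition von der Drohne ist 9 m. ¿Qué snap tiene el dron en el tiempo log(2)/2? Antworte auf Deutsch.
Mit s(t) = 144·exp(2·t) und Einsetzen von t = log(2)/2, finden wir s = 288.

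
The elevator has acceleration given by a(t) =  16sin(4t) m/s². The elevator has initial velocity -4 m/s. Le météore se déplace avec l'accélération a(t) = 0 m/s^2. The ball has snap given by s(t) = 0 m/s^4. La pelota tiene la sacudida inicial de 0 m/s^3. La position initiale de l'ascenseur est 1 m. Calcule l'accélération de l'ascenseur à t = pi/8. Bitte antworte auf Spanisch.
Usando a(t) = 16·sin(4·t) y sustituyendo t = pi/8, encontramos a = 16.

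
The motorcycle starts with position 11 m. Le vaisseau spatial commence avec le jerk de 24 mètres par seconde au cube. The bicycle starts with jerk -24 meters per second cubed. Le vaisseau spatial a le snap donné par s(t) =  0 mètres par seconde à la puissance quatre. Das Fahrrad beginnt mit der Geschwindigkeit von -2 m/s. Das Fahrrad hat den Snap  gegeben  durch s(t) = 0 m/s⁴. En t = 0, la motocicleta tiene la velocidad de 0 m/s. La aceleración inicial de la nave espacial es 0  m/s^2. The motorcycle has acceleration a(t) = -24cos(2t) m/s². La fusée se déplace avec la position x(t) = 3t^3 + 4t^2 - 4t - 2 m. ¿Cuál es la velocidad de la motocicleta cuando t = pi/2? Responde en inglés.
We need to integrate our acceleration equation a(t) = -24·cos(2·t) 1 time. Taking ∫a(t)dt and applying v(0) = 0, we find v(t) = -12·sin(2·t). Using v(t) = -12·sin(2·t) and substituting t = pi/2, we find v = 0.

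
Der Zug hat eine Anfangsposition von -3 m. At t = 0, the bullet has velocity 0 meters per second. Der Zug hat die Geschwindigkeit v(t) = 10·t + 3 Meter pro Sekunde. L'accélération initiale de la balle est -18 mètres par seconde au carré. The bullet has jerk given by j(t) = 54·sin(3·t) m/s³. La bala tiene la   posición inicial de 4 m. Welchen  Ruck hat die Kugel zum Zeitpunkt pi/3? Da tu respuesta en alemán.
Aus der Gleichung für den Ruck j(t) = 54·sin(3·t), setzen wir t = pi/3 ein und erhalten j = 0.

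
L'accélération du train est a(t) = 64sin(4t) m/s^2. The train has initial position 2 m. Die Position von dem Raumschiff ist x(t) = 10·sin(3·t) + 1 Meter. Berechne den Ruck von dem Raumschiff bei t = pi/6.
Um dies zu lösen, müssen wir 3 Ableitungen unserer Gleichung für die Position x(t) = 10·sin(3·t) + 1 nehmen. Die Ableitung von der Position ergibt die Geschwindigkeit: v(t) = 30·cos(3·t). Die Ableitung von der Geschwindigkeit ergibt die Beschleunigung: a(t) = -90·sin(3·t). Durch Ableiten von der Beschleunigung erhalten wir den Ruck: j(t) = -270·cos(3·t). Aus der Gleichung für den Ruck j(t) = -270·cos(3·t), setzen wir t = pi/6 ein und erhalten j = 0.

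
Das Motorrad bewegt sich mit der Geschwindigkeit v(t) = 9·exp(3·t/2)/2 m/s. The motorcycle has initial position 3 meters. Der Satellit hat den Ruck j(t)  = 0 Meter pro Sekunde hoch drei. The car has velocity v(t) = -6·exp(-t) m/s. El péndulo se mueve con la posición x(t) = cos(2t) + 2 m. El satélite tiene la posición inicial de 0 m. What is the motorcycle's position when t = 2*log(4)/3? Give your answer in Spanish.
Partiendo de la velocidad v(t) = 9·exp(3·t/2)/2, tomamos 1 integral. Integrando la velocidad y usando la condición inicial x(0) = 3, obtenemos x(t) = 3·exp(3·t/2). Tenemos la posición x(t) = 3·exp(3·t/2). Sustituyendo t = 2*log(4)/3: x(2*log(4)/3) = 12.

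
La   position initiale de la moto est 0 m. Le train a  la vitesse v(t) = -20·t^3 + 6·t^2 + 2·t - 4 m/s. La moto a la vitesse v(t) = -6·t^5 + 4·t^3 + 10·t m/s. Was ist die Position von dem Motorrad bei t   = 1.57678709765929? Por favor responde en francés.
Pour résoudre ceci, nous devons prendre 1 primitive de notre équation de la vitesse v(t) = -6·t^5 + 4·t^3 + 10·t. En prenant ∫v(t)dt et en appliquant x(0) = 0, nous trouvons x(t) = -t^6 + t^4 + 5·t^2. De l'équation de la position x(t) = -t^6 + t^4 + 5·t^2, nous substituons t = 1.57678709765929 pour obtenir x = 3.24402146424387.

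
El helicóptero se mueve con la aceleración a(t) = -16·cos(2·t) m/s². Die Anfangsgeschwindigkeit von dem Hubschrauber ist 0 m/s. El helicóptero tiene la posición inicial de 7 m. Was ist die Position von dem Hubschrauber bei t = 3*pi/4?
Um dies zu lösen, müssen wir 2 Stammfunktionen unserer Gleichung für die Beschleunigung a(t) = -16·cos(2·t) finden. Das Integral von der Beschleunigung, mit v(0) = 0, ergibt die Geschwindigkeit: v(t) = -8·sin(2·t). Das Integral von der Geschwindigkeit ist die Position. Mit x(0) = 7 erhalten wir x(t) = 4·cos(2·t) + 3. Aus der Gleichung für die Position x(t) = 4·cos(2·t) + 3, setzen wir t = 3*pi/4 ein und erhalten x = 3.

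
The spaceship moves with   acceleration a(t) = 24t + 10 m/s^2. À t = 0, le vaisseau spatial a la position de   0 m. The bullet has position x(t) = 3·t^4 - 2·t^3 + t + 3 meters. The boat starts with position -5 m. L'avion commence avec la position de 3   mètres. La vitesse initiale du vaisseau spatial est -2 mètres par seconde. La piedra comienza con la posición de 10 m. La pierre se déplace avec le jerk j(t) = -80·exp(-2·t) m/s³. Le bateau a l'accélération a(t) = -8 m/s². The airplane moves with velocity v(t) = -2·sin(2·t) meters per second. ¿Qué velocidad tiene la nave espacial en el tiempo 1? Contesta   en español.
Para resolver esto, necesitamos tomar 1 antiderivada de nuestra ecuación de la aceleración a(t) = 24·t + 10. Integrando la aceleración y usando la condición inicial v(0) = -2, obtenemos v(t) = 12·t^2 + 10·t - 2. De la ecuación de la velocidad v(t) = 12·t^2 + 10·t - 2, sustituimos t = 1 para obtener v = 20.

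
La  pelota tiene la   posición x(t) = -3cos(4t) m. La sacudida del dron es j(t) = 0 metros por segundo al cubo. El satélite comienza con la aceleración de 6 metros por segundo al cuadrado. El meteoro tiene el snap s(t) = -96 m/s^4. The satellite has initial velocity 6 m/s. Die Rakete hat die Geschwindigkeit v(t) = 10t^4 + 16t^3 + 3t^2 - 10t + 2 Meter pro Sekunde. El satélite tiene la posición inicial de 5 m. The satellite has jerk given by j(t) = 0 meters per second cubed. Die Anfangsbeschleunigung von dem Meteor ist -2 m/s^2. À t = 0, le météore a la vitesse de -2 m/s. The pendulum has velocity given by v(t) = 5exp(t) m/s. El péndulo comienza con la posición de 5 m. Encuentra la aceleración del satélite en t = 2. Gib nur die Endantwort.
a(2) = 6.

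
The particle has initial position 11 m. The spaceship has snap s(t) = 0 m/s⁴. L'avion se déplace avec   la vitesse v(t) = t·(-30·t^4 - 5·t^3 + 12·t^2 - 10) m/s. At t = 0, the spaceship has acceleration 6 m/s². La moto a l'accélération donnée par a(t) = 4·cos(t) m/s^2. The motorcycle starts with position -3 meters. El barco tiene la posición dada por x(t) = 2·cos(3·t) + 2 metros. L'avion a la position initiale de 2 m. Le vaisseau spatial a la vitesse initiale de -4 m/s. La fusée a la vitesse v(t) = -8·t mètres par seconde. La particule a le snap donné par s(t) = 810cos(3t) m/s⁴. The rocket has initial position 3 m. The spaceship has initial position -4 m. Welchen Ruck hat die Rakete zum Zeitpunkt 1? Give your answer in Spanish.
Para resolver esto, necesitamos tomar 2 derivadas de nuestra ecuación de la velocidad v(t) = -8·t. Derivando la velocidad, obtenemos la aceleración: a(t) = -8. Derivando la aceleración, obtenemos la sacudida: j(t) = 0. Usando j(t) = 0 y sustituyendo t = 1, encontramos j = 0.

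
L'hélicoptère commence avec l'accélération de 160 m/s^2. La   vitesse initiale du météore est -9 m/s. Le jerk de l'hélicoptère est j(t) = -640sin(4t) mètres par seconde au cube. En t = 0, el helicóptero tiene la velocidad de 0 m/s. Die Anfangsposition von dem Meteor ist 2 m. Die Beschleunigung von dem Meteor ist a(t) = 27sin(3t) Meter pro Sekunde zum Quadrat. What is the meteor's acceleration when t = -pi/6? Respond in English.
We have acceleration a(t) = 27·sin(3·t). Substituting t = -pi/6: a(-pi/6) = -27.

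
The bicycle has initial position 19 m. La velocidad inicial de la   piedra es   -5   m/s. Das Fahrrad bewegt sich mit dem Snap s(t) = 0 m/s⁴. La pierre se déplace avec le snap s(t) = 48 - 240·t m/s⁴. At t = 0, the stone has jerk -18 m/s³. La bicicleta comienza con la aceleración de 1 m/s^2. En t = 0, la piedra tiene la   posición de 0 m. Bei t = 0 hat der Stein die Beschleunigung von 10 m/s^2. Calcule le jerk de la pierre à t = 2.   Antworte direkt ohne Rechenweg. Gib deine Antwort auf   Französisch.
La réponse est -402.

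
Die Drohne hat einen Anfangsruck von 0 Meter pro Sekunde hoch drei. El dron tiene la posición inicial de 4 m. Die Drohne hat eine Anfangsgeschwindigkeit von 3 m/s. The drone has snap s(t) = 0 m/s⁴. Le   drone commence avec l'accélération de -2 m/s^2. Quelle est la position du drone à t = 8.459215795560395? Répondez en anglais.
To find the answer, we compute 4 integrals of s(t) = 0. Finding the integral of s(t) and using j(0) = 0: j(t) = 0. Finding the antiderivative of j(t) and using a(0) = -2: a(t) = -2. Integrating acceleration and using the initial condition v(0) = 3, we get v(t) = 3 - 2·t. Taking ∫v(t)dt and applying x(0) = 4, we find x(t) = -t^2 + 3·t + 4. From the given position equation x(t) = -t^2 + 3·t + 4, we substitute t = 8.459215795560395 to get x = -42.1806844891773.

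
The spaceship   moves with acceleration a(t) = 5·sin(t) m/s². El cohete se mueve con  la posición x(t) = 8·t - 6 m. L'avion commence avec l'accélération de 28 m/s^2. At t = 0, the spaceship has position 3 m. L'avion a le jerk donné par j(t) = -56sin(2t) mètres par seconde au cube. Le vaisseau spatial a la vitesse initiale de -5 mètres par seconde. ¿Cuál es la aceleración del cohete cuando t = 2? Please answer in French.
En partant de la position x(t) = 8·t - 6, nous prenons 2 dérivées. En prenant d/dt de x(t), nous trouvons v(t) = 8. En dérivant la vitesse, nous obtenons l'accélération: a(t) = 0. De l'équation de l'accélération a(t) = 0, nous substituons t = 2 pour obtenir a = 0.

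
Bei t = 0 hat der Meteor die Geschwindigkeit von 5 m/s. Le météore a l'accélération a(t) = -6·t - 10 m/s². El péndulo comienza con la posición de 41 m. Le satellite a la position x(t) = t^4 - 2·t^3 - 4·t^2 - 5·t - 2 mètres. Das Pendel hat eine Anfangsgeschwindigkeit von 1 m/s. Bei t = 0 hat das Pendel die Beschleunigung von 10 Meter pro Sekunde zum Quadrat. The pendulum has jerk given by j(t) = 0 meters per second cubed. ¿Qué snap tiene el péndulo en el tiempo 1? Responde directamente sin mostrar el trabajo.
s(1) = 0.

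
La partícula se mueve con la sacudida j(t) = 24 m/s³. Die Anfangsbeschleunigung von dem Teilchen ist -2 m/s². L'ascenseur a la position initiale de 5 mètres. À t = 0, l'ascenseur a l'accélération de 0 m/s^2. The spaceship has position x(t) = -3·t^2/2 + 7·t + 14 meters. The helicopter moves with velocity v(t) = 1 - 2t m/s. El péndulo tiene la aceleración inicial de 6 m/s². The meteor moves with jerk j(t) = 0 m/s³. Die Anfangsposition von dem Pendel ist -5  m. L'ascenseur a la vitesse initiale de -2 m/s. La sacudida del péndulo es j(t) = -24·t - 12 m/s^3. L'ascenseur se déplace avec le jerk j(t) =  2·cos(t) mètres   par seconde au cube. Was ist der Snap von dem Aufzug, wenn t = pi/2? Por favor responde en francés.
En partant du jerk j(t) = 2·cos(t), nous prenons 1 dérivée. En prenant d/dt de j(t), nous trouvons s(t) = -2·sin(t). En utilisant s(t) = -2·sin(t) et en substituant t = pi/2, nous trouvons s = -2.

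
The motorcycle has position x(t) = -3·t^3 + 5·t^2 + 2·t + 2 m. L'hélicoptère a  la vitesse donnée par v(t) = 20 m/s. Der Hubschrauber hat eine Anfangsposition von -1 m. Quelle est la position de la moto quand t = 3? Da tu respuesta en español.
Usando x(t) = -3·t^3 + 5·t^2 + 2·t + 2 y sustituyendo t = 3, encontramos x = -28.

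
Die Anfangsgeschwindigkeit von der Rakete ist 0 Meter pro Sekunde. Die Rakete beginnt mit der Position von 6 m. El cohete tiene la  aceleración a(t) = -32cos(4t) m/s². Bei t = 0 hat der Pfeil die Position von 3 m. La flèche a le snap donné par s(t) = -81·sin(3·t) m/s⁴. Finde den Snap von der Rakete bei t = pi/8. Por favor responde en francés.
Pour résoudre ceci, nous devons prendre 2 dérivées de notre équation de l'accélération a(t) = -32·cos(4·t). En dérivant l'accélération, nous obtenons le jerk: j(t) = 128·sin(4·t). En prenant d/dt de j(t), nous trouvons s(t) = 512·cos(4·t). Nous avons le snap s(t) = 512·cos(4·t). En substituant t = pi/8: s(pi/8) = 0.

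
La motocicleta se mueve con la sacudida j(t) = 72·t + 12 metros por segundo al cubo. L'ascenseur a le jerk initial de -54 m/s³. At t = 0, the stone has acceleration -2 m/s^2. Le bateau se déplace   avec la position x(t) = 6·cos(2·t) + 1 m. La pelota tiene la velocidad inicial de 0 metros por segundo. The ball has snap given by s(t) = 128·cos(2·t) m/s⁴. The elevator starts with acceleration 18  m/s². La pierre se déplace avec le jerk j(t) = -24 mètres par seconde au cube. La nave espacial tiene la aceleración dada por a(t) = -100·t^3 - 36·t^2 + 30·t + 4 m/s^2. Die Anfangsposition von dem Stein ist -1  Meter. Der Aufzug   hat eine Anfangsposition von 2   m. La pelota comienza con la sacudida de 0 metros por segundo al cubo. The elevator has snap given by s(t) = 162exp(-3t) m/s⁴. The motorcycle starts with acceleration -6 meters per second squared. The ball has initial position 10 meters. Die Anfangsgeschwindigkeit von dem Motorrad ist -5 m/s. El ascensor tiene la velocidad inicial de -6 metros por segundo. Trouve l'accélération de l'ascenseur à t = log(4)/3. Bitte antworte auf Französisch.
Nous devons intégrer notre équation du snap s(t) = 162·exp(-3·t) 2 fois. En prenant ∫s(t)dt et en appliquant j(0) = -54, nous trouvons j(t) = -54·exp(-3·t). En intégrant le jerk et en utilisant la condition initiale a(0) = 18, nous obtenons a(t) = 18·exp(-3·t). En utilisant a(t) = 18·exp(-3·t) et en substituant t = log(4)/3, nous trouvons a = 9/2.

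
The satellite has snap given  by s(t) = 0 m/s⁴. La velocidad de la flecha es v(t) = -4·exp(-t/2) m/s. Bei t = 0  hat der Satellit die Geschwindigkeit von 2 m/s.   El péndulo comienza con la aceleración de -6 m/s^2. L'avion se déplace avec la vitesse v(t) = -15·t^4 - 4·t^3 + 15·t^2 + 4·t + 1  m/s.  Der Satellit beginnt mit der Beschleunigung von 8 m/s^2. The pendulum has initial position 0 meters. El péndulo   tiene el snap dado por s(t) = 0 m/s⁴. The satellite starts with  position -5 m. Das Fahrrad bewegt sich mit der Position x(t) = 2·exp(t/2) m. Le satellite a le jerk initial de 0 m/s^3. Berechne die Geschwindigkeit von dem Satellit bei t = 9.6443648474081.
Wir müssen die Stammfunktion unserer Gleichung für den Snap s(t) = 0 3-mal finden. Die Stammfunktion von dem Snap, mit j(0) = 0, ergibt den Ruck: j(t) = 0. Durch Integration von dem Ruck und Verwendung der Anfangsbedingung a(0) = 8, erhalten wir a(t) = 8. Die Stammfunktion von der Beschleunigung ist die Geschwindigkeit. Mit v(0) = 2 erhalten wir v(t) = 8·t + 2. Wir haben die Geschwindigkeit v(t) = 8·t + 2. Durch Einsetzen von t = 9.6443648474081: v(9.6443648474081) = 79.1549187792648.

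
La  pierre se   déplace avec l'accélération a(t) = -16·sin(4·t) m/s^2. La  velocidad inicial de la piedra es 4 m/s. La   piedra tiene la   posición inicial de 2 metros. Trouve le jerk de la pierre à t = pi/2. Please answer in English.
We must differentiate our acceleration equation a(t) = -16·sin(4·t) 1 time. Taking d/dt of a(t), we find j(t) = -64·cos(4·t). We have jerk j(t) = -64·cos(4·t). Substituting t = pi/2: j(pi/2) = -64.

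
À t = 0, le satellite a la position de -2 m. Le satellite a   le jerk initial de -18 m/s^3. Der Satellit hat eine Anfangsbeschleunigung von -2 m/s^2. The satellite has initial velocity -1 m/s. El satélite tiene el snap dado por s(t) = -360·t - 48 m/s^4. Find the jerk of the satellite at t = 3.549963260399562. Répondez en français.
Nous devons intégrer notre équation du snap s(t) = -360·t - 48 1 fois. La primitive du snap, avec j(0) = -18, donne le jerk: j(t) = -180·t^2 - 48·t - 18. Nous avons le jerk j(t) = -180·t^2 - 48·t - 18. En substituant t = 3.549963260399562: j(3.549963260399562) = -2456.80128353278.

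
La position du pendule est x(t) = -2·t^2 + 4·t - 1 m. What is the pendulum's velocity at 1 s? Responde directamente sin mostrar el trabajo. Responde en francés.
v(1) = 0.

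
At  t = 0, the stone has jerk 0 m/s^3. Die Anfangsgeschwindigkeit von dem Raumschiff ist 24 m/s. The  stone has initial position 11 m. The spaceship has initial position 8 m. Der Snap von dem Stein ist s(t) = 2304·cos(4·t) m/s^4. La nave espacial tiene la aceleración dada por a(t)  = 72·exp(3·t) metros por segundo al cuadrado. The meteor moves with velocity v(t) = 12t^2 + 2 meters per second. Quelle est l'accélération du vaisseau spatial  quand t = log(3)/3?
En utilisant a(t) = 72·exp(3·t) et en substituant t = log(3)/3, nous trouvons a = 216.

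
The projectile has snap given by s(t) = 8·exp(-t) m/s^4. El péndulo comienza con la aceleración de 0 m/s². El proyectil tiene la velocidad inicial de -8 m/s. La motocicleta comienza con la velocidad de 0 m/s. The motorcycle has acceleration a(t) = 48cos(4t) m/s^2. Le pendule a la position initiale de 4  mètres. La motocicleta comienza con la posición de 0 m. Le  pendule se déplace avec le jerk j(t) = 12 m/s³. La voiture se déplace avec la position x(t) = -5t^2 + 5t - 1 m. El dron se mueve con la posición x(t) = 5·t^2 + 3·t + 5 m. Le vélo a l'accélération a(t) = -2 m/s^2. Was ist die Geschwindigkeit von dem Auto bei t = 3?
Um dies zu lösen, müssen wir 1 Ableitung unserer Gleichung für die Position x(t) = -5·t^2 + 5·t - 1 nehmen. Mit d/dt von x(t) finden wir v(t) = 5 - 10·t. Aus der Gleichung für die Geschwindigkeit v(t) = 5 - 10·t, setzen wir t = 3 ein und erhalten v = -25.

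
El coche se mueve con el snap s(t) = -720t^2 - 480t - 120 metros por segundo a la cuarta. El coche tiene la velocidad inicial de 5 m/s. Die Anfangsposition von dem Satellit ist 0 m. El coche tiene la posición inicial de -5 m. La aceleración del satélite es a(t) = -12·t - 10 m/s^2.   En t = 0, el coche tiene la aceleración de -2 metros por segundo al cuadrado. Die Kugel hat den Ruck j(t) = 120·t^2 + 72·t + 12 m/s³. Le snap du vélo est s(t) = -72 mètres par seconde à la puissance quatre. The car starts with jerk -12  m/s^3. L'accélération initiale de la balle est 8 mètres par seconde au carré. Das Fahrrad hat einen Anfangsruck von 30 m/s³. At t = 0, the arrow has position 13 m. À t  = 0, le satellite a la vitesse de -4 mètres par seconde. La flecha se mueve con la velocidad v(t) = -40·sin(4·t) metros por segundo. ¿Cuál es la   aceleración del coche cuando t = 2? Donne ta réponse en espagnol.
Para resolver esto, necesitamos tomar 2 integrales de nuestra ecuación del snap s(t) = -720·t^2 - 480·t - 120. La integral del snap, con j(0) = -12, da la sacudida: j(t) = -240·t^3 - 240·t^2 - 120·t - 12. La integral de la sacudida, con a(0) = -2, da la aceleración: a(t) = -60·t^4 - 80·t^3 - 60·t^2 - 12·t - 2. Tenemos la aceleración a(t) = -60·t^4 - 80·t^3 - 60·t^2 - 12·t - 2. Sustituyendo t = 2: a(2) = -1866.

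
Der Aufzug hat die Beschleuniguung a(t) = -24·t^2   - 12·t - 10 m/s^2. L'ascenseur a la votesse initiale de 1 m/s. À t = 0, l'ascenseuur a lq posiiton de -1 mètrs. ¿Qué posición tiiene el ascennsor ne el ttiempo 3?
Debemos encontrar la antiderivada de nuestra ecuación de la aceleración a(t) = -24·t^2 - 12·t - 10 2 veces. Tomando ∫a(t)dt y aplicando v(0) = 1, encontramos v(t) = -8·t^3 - 6·t^2 - 10·t + 1. La antiderivada de la velocidad, con x(0) = -1, da la posición: x(t) = -2·t^4 - 2·t^3 - 5·t^2 + t - 1. Usando x(t) = -2·t^4 - 2·t^3 - 5·t^2 + t - 1 y sustituyendo t = 3, encontramos x = -259.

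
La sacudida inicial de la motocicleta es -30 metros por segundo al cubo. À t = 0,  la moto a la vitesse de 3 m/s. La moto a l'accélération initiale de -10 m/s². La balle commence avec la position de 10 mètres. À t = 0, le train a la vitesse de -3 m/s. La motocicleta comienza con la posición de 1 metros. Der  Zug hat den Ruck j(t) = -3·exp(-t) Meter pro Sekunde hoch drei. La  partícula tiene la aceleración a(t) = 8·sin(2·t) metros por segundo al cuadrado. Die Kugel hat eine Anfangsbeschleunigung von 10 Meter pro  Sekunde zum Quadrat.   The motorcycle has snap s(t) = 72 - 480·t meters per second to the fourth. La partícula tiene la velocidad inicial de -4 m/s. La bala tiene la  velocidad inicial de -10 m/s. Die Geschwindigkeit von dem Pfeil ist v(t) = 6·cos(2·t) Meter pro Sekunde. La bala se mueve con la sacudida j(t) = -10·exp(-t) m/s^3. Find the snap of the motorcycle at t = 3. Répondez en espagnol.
De la ecuación del snap s(t) = 72 - 480·t, sustituimos t = 3 para obtener s = -1368.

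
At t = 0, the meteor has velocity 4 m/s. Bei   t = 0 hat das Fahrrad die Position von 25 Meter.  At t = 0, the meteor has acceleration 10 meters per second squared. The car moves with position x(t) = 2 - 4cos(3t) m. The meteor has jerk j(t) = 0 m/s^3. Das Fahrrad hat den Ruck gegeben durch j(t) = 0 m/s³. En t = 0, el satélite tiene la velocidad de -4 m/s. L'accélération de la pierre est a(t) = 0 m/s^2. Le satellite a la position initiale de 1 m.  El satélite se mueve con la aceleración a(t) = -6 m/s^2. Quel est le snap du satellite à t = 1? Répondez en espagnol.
Partiendo de la aceleración a(t) = -6, tomamos 2 derivadas. La derivada de la aceleración da la sacudida: j(t) = 0. Derivando la sacudida, obtenemos el snap: s(t) = 0. Tenemos el snap s(t) = 0. Sustituyendo t = 1: s(1) = 0.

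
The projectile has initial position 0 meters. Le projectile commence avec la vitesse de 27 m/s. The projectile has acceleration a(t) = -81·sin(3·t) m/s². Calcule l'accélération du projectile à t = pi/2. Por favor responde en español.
Usando a(t) = -81·sin(3·t) y sustituyendo t = pi/2, encontramos a = 81.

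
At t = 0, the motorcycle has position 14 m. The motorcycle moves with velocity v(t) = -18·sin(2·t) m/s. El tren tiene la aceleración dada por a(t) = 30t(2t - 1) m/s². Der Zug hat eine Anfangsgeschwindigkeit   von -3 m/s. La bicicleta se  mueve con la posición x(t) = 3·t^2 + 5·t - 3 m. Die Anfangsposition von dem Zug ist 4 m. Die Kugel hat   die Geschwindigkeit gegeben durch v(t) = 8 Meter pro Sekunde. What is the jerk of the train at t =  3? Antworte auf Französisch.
Nous devons dériver notre équation de l'accélération a(t) = 30·t·(2·t - 1) 1 fois. En dérivant l'accélération, nous obtenons le jerk: j(t) = 120·t - 30. Nous avons le jerk j(t) = 120·t - 30. En substituant t = 3: j(3) = 330.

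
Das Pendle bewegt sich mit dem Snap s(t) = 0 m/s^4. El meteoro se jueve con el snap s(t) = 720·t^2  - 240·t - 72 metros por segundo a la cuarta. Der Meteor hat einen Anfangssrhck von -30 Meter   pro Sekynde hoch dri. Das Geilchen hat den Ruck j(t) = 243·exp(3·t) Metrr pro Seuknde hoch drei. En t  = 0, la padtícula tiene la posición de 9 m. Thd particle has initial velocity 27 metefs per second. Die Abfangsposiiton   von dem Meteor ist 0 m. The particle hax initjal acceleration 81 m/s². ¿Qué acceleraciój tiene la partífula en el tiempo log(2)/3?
Partiendo de la sacudida j(t) = 243·exp(3·t), tomamos 1 integral. Tomando ∫j(t)dt y aplicando a(0) = 81, encontramos a(t) = 81·exp(3·t). Tenemos la aceleración a(t) = 81·exp(3·t). Sustituyendo t = log(2)/3: a(log(2)/3) = 162.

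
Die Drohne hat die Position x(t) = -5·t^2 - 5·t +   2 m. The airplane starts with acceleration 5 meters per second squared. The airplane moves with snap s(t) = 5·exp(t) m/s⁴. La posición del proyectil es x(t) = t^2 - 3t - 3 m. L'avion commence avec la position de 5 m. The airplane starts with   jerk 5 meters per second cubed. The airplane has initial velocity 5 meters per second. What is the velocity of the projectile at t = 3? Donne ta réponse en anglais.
To solve this, we need to take 1 derivative of our position equation x(t) = t^2 - 3·t - 3. Taking d/dt of x(t), we find v(t) = 2·t - 3. We have velocity v(t) = 2·t - 3. Substituting t = 3: v(3) = 3.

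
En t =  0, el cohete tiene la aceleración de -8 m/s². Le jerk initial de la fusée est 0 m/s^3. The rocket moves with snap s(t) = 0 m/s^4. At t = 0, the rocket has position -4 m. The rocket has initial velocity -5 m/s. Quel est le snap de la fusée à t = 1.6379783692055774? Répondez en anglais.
We have snap s(t) = 0. Substituting t = 1.6379783692055774: s(1.6379783692055774) = 0.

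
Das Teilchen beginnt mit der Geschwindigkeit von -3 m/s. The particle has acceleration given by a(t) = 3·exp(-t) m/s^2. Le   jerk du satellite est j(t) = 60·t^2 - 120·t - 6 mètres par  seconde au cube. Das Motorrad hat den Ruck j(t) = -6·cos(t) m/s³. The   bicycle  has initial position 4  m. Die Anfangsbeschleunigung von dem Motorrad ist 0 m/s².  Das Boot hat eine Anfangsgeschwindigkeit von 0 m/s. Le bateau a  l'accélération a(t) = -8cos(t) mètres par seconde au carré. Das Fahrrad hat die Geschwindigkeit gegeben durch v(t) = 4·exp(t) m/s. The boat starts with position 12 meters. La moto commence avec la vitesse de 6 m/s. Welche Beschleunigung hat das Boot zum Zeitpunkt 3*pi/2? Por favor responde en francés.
En utilisant a(t) = -8·cos(t) et en substituant t = 3*pi/2, nous trouvons a = 0.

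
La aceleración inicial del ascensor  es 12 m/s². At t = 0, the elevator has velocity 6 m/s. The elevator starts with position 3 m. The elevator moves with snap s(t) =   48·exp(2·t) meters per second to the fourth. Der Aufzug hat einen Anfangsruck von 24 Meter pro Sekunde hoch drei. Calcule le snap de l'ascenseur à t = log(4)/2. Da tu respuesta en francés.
Nous avons le snap s(t) = 48·exp(2·t). En substituant t = log(4)/2: s(log(4)/2) = 192.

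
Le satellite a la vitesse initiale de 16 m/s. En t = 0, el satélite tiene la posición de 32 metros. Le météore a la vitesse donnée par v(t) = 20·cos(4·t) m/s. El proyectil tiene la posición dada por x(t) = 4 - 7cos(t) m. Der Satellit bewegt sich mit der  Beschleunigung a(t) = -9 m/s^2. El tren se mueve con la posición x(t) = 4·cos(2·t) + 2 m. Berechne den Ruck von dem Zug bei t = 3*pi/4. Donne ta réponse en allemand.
Ausgehend von der Position x(t) = 4·cos(2·t) + 2, nehmen wir 3 Ableitungen. Durch Ableiten von der Position erhalten wir die Geschwindigkeit: v(t) = -8·sin(2·t). Die Ableitung von der Geschwindigkeit ergibt die Beschleunigung: a(t) = -16·cos(2·t). Durch Ableiten von der Beschleunigung erhalten wir den Ruck: j(t) = 32·sin(2·t). Mit j(t) = 32·sin(2·t) und Einsetzen von t = 3*pi/4, finden wir j = -32.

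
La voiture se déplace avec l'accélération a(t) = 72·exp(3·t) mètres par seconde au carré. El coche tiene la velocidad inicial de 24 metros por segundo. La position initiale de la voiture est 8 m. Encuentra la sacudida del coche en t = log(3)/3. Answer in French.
Nous devons dériver notre équation de l'accélération a(t) = 72·exp(3·t) 1 fois. En prenant d/dt de a(t), nous trouvons j(t) = 216·exp(3·t). De l'équation du jerk j(t) = 216·exp(3·t), nous substituons t = log(3)/3 pour obtenir j = 648.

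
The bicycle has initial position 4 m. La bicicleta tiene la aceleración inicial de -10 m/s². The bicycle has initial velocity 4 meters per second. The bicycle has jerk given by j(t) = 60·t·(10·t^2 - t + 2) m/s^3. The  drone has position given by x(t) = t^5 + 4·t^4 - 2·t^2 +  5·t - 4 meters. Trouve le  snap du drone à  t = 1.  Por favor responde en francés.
Nous devons dériver notre équation de la position x(t) = t^5 + 4·t^4 - 2·t^2 + 5·t - 4 4 fois. La dérivée de la position donne la vitesse: v(t) = 5·t^4 + 16·t^3 - 4·t + 5. En dérivant la vitesse, nous obtenons l'accélération: a(t) = 20·t^3 + 48·t^2 - 4. La dérivée de l'accélération donne le jerk: j(t) = 60·t^2 + 96·t. En dérivant le jerk, nous obtenons le snap: s(t) = 120·t + 96. En utilisant s(t) = 120·t + 96 et en substituant t = 1, nous trouvons s = 216.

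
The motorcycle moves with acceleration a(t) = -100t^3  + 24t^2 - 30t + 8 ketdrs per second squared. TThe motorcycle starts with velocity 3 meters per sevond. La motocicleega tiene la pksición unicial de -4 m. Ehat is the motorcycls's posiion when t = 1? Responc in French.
Nous devons intégrer notre équation de l'accélération a(t) = -100·t^3 + 24·t^2 - 30·t + 8 2 fois. En intégrant l'accélération et en utilisant la condition initiale v(0) = 3, nous obtenons v(t) = -25·t^4 + 8·t^3 - 15·t^2 + 8·t + 3. En intégrant la vitesse et en utilisant la condition initiale x(0) = -4, nous obtenons x(t) = -5·t^5 + 2·t^4 - 5·t^3 + 4·t^2 + 3·t - 4. De l'équation de la position x(t) = -5·t^5 + 2·t^4 - 5·t^3 + 4·t^2 + 3·t - 4, nous substituons t = 1 pour obtenir x = -5.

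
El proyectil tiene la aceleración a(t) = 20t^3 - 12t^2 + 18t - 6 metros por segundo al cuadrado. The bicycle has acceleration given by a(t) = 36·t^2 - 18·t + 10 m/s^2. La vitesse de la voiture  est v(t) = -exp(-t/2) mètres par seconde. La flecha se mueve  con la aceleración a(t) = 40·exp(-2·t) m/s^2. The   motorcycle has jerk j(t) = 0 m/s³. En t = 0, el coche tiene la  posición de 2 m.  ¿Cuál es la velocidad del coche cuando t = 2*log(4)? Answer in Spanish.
De la ecuación de la velocidad v(t) = -exp(-t/2), sustituimos t = 2*log(4) para obtener v = -1/4.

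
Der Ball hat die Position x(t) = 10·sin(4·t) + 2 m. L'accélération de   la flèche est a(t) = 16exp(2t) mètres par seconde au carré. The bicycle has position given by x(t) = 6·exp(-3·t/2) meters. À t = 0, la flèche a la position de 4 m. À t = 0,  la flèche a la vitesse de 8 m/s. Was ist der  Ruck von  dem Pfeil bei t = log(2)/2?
Wir müssen unsere Gleichung für die Beschleunigung a(t) = 16·exp(2·t) 1-mal ableiten. Mit d/dt von a(t) finden wir j(t) = 32·exp(2·t). Aus der Gleichung für den Ruck j(t) = 32·exp(2·t), setzen wir t = log(2)/2 ein und erhalten j = 64.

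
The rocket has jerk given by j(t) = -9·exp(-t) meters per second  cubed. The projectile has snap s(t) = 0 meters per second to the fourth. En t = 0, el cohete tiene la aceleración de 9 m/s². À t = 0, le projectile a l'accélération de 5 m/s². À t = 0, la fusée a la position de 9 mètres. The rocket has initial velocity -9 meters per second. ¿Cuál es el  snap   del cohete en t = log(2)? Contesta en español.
Para resolver esto, necesitamos tomar 1 derivada de nuestra ecuación de la sacudida j(t) = -9·exp(-t). La derivada de la sacudida da el snap: s(t) = 9·exp(-t). De la ecuación del snap s(t) = 9·exp(-t), sustituimos t = log(2) para obtener s = 9/2.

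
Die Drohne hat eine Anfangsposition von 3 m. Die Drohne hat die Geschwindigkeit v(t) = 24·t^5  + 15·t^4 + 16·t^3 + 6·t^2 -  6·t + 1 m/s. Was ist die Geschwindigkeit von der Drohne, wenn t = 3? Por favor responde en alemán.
Wir haben die Geschwindigkeit v(t) = 24·t^5 + 15·t^4 + 16·t^3 + 6·t^2 - 6·t + 1. Durch Einsetzen von t = 3: v(3) = 7516.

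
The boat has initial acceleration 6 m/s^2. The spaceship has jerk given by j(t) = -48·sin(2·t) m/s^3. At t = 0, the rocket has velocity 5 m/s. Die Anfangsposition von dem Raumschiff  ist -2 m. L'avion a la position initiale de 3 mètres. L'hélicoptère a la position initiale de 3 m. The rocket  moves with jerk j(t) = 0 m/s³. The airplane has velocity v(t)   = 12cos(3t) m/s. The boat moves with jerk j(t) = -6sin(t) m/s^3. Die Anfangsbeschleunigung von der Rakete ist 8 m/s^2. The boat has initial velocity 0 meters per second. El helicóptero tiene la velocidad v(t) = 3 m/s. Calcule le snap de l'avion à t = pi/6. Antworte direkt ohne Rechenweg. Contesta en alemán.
Die Antwort ist 324.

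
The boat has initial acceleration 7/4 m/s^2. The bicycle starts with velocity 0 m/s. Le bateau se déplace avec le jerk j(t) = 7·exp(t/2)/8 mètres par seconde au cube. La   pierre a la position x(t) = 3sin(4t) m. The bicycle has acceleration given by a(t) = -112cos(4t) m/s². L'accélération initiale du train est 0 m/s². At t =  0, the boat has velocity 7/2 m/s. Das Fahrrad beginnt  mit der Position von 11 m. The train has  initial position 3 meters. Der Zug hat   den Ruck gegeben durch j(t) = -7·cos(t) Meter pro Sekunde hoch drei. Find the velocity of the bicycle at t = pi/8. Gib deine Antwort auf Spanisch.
Necesitamos integrar nuestra ecuación de la aceleración a(t) = -112·cos(4·t) 1 vez. La antiderivada de la aceleración, con v(0) = 0, da la velocidad: v(t) = -28·sin(4·t). De la ecuación de la velocidad v(t) = -28·sin(4·t), sustituimos t = pi/8 para obtener v = -28.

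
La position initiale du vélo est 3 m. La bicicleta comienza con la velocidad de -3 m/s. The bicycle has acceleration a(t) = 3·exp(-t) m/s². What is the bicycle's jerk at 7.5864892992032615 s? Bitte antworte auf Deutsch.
Um dies zu lösen, müssen wir 1 Ableitung unserer Gleichung für die Beschleunigung a(t) = 3·exp(-t) nehmen. Mit d/dt von a(t) finden wir j(t) = -3·exp(-t). Wir haben den Ruck j(t) = -3·exp(-t). Durch Einsetzen von t = 7.5864892992032615: j(7.5864892992032615) = -0.00152177629615103.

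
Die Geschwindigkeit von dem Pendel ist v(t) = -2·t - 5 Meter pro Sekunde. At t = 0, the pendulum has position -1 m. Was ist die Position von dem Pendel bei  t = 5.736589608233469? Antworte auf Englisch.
To solve this, we need to take 1 antiderivative of our velocity equation v(t) = -2·t - 5. The integral of velocity, with x(0) = -1, gives position: x(t) = -t^2 - 5·t - 1. Using x(t) = -t^2 - 5·t - 1 and substituting t = 5.736589608233469, we find x = -62.5914083744596.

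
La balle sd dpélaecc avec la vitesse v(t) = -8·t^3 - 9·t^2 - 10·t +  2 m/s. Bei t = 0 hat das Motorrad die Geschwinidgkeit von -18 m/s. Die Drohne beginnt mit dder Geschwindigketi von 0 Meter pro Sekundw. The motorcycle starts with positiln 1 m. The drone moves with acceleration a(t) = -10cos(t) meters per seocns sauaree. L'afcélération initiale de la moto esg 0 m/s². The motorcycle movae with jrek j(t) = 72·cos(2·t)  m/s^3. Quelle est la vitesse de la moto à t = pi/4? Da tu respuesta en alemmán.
Wir müssen unsere Gleichung für den Ruck j(t) = 72·cos(2·t) 2-mal integrieren. Mit ∫j(t)dt und Anwendung von a(0) = 0, finden wir a(t) = 36·sin(2·t). Das Integral von der Beschleunigung, mit v(0) = -18, ergibt die Geschwindigkeit: v(t) = -18·cos(2·t). Aus der Gleichung für die Geschwindigkeit v(t) = -18·cos(2·t), setzen wir t = pi/4 ein und erhalten v = 0.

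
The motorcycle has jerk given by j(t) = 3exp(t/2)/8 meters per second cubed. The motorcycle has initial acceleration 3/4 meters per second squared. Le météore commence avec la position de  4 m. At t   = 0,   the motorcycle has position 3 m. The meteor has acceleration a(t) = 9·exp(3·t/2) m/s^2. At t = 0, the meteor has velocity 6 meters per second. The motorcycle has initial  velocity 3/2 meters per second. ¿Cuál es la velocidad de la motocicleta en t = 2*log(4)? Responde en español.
Para resolver esto, necesitamos tomar 2 antiderivadas de nuestra ecuación de la sacudida j(t) = 3·exp(t/2)/8. Tomando ∫j(t)dt y aplicando a(0) = 3/4, encontramos a(t) = 3·exp(t/2)/4. Tomando ∫a(t)dt y aplicando v(0) = 3/2, encontramos v(t) = 3·exp(t/2)/2. Usando v(t) = 3·exp(t/2)/2 y sustituyendo t = 2*log(4), encontramos v = 6.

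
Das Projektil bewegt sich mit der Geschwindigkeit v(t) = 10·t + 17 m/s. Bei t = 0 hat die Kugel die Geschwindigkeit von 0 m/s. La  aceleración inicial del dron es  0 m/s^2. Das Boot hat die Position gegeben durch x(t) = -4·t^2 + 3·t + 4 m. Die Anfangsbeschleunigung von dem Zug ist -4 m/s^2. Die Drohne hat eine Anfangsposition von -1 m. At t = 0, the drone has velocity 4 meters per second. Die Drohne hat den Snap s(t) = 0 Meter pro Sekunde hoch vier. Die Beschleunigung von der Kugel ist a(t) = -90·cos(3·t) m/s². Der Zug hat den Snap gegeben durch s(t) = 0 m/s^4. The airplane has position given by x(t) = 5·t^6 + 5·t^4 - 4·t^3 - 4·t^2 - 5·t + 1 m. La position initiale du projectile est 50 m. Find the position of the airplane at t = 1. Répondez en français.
Nous avons la position x(t) = 5·t^6 + 5·t^4 - 4·t^3 - 4·t^2 - 5·t + 1. En substituant t = 1: x(1) = -2.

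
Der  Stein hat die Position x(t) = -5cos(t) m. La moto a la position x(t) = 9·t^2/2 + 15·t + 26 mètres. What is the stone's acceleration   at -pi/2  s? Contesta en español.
Debemos derivar nuestra ecuación de la posición x(t) = -5·cos(t) 2 veces. Tomando d/dt de x(t), encontramos v(t) = 5·sin(t). La derivada de la velocidad da la aceleración: a(t) = 5·cos(t). Tenemos la aceleración a(t) = 5·cos(t). Sustituyendo t = -pi/2: a(-pi/2) = 0.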